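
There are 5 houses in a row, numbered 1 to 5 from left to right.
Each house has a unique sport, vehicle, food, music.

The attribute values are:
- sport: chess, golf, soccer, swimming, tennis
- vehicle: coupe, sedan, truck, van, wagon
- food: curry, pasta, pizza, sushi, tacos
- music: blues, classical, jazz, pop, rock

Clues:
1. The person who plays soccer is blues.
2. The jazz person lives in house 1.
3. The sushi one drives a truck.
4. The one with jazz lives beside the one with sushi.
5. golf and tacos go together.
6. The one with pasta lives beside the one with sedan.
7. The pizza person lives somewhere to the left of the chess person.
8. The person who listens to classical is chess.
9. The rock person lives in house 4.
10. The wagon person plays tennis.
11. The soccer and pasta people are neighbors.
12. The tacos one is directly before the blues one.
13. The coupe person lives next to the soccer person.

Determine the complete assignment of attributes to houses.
Solution:

House | Sport | Vehicle | Food | Music
--------------------------------------
  1   | golf | coupe | tacos | jazz
  2   | soccer | truck | sushi | blues
  3   | tennis | wagon | pasta | pop
  4   | swimming | sedan | pizza | rock
  5   | chess | van | curry | classical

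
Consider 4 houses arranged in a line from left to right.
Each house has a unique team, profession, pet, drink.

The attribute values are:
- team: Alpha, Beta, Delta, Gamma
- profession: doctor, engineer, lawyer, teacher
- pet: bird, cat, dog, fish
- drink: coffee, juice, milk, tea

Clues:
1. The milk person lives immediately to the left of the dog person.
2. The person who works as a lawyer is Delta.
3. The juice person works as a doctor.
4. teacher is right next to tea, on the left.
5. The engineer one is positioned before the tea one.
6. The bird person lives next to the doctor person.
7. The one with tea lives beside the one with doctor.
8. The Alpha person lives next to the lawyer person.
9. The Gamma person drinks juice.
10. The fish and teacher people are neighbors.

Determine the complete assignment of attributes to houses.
Solution:

House | Team | Profession | Pet | Drink
---------------------------------------
  1   | Beta | engineer | fish | milk
  2   | Alpha | teacher | dog | coffee
  3   | Delta | lawyer | bird | tea
  4   | Gamma | doctor | cat | juice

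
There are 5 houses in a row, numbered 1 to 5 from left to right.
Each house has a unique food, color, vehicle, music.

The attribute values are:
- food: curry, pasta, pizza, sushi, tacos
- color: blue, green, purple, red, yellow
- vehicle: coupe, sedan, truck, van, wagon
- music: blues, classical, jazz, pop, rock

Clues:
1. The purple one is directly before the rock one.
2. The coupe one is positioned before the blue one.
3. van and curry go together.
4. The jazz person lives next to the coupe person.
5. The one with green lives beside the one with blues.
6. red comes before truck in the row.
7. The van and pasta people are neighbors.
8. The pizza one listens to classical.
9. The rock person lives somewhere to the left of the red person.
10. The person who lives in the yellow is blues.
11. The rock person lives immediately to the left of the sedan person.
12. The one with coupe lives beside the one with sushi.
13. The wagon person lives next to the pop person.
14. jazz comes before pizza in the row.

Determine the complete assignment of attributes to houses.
Solution:

House | Food | Color | Vehicle | Music
--------------------------------------
  1   | curry | purple | van | jazz
  2   | pasta | green | coupe | rock
  3   | sushi | yellow | sedan | blues
  4   | pizza | red | wagon | classical
  5   | tacos | blue | truck | pop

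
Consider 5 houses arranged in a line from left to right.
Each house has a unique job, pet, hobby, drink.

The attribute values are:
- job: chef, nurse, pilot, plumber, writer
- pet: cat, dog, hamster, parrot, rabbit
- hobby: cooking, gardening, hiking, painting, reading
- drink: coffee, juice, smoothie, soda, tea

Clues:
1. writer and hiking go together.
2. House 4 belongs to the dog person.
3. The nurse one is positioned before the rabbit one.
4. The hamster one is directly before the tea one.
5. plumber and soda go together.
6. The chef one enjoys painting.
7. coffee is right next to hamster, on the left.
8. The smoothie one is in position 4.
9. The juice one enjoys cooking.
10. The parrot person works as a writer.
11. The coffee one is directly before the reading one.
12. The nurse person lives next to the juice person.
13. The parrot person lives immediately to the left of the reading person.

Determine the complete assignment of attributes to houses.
Solution:

House | Job | Pet | Hobby | Drink
---------------------------------
  1   | writer | parrot | hiking | coffee
  2   | plumber | hamster | reading | soda
  3   | chef | cat | painting | tea
  4   | nurse | dog | gardening | smoothie
  5   | pilot | rabbit | cooking | juice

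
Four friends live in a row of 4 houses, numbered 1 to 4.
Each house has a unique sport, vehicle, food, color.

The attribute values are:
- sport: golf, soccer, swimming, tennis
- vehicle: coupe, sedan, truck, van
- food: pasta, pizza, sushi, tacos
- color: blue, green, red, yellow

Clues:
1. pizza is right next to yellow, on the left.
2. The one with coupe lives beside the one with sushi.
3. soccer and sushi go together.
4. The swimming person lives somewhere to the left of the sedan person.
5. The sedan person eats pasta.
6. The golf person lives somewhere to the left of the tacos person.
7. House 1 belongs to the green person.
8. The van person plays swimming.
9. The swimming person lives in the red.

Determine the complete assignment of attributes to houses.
Solution:

House | Sport | Vehicle | Food | Color
--------------------------------------
  1   | golf | coupe | pizza | green
  2   | soccer | truck | sushi | yellow
  3   | swimming | van | tacos | red
  4   | tennis | sedan | pasta | blue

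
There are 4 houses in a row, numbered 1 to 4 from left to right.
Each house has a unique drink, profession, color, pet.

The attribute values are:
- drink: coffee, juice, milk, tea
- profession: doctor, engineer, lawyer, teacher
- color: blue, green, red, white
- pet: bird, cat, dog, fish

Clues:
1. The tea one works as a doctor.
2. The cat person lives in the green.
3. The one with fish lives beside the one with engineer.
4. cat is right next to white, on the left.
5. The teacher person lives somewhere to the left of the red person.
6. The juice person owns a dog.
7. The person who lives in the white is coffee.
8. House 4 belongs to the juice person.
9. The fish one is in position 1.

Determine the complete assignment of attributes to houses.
Solution:

House | Drink | Profession | Color | Pet
----------------------------------------
  1   | tea | doctor | blue | fish
  2   | milk | engineer | green | cat
  3   | coffee | teacher | white | bird
  4   | juice | lawyer | red | dog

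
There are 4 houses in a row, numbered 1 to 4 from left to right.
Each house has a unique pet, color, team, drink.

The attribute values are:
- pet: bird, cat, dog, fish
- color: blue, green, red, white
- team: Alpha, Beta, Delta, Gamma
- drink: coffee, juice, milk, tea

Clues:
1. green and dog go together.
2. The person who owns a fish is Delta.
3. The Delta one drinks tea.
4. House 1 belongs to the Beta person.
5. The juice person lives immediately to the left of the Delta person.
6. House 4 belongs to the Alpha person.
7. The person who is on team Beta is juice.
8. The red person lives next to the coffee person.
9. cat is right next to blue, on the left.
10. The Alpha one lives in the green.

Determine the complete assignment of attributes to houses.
Solution:

House | Pet | Color | Team | Drink
----------------------------------
  1   | cat | white | Beta | juice
  2   | fish | blue | Delta | tea
  3   | bird | red | Gamma | milk
  4   | dog | green | Alpha | coffee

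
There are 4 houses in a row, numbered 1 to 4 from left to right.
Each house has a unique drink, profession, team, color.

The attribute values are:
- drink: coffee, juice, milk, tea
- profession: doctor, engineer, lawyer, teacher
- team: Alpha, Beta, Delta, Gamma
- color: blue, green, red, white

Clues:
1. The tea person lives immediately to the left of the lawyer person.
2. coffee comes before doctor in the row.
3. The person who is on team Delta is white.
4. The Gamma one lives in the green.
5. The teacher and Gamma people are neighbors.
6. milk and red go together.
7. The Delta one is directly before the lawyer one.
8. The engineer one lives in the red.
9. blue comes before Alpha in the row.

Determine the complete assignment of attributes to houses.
Solution:

House | Drink | Profession | Team | Color
-----------------------------------------
  1   | tea | teacher | Delta | white
  2   | coffee | lawyer | Gamma | green
  3   | juice | doctor | Beta | blue
  4   | milk | engineer | Alpha | red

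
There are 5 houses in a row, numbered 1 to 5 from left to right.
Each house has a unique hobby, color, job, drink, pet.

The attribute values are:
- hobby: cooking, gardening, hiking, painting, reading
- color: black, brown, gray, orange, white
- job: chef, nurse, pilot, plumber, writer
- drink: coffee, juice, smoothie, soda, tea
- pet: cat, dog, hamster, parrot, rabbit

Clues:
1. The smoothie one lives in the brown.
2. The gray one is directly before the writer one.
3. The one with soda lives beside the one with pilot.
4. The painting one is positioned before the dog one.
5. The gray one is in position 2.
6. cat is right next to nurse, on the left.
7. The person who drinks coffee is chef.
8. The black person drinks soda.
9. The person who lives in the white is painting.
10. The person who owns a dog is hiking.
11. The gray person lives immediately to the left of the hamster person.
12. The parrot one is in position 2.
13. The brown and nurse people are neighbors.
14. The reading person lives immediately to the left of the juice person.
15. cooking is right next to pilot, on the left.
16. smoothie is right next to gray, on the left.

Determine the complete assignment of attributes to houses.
Solution:

House | Hobby | Color | Job | Drink | Pet
-----------------------------------------
  1   | reading | brown | plumber | smoothie | cat
  2   | gardening | gray | nurse | juice | parrot
  3   | cooking | black | writer | soda | hamster
  4   | painting | white | pilot | tea | rabbit
  5   | hiking | orange | chef | coffee | dog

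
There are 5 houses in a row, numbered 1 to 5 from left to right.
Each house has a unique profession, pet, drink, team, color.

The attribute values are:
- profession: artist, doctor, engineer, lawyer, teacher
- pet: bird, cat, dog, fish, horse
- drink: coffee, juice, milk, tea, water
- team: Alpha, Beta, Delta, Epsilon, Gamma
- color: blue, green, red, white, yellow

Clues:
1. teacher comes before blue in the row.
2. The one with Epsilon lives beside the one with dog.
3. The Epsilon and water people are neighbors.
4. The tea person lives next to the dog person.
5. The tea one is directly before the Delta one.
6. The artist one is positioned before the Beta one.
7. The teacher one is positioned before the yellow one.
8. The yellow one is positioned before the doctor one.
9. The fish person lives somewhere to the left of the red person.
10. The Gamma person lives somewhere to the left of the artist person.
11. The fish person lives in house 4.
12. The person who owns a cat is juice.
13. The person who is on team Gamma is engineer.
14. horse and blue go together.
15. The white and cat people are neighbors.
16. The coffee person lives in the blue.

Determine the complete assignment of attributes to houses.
Solution:

House | Profession | Pet | Drink | Team | Color
-----------------------------------------------
  1   | teacher | bird | tea | Epsilon | green
  2   | lawyer | dog | water | Delta | yellow
  3   | engineer | horse | coffee | Gamma | blue
  4   | artist | fish | milk | Alpha | white
  5   | doctor | cat | juice | Beta | red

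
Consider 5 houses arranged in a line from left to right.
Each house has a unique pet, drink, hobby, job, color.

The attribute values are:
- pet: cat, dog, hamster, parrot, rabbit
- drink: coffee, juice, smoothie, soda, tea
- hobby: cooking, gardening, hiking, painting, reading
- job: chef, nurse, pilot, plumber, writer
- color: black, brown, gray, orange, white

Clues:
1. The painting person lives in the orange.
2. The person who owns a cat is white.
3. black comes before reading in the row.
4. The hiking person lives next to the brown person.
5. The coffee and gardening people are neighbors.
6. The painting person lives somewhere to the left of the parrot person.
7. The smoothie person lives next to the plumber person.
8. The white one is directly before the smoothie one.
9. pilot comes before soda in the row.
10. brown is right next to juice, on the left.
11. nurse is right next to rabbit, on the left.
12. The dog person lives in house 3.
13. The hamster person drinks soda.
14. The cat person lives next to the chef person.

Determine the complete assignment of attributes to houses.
Solution:

House | Pet | Drink | Hobby | Job | Color
-----------------------------------------
  1   | cat | coffee | hiking | nurse | white
  2   | rabbit | smoothie | gardening | chef | brown
  3   | dog | juice | painting | plumber | orange
  4   | parrot | tea | cooking | pilot | black
  5   | hamster | soda | reading | writer | gray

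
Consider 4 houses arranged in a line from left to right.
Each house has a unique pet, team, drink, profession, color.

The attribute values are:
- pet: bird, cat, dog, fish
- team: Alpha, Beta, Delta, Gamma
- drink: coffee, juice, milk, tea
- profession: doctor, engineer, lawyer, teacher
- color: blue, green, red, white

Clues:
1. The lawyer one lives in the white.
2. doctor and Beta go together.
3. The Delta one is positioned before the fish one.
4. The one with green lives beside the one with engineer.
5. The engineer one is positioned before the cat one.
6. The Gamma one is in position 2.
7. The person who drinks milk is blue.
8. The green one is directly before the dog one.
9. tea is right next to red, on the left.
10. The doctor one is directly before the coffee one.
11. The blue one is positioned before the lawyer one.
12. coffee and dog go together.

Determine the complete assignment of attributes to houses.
Solution:

House | Pet | Team | Drink | Profession | Color
-----------------------------------------------
  1   | bird | Beta | tea | doctor | green
  2   | dog | Gamma | coffee | engineer | red
  3   | cat | Delta | milk | teacher | blue
  4   | fish | Alpha | juice | lawyer | white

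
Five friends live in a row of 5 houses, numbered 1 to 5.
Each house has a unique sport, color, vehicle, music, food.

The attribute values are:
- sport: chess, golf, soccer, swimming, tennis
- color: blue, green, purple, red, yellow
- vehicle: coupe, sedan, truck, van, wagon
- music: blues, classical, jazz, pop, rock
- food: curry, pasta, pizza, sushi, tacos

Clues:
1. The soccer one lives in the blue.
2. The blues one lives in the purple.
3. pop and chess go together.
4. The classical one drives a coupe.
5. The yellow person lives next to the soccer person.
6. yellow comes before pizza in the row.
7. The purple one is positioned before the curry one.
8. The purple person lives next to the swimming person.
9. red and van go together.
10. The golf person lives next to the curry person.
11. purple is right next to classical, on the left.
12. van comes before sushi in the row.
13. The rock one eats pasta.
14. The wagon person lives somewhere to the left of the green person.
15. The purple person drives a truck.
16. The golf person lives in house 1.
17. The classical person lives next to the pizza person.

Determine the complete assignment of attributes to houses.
Solution:

House | Sport | Color | Vehicle | Music | Food
----------------------------------------------
  1   | golf | purple | truck | blues | tacos
  2   | swimming | yellow | coupe | classical | curry
  3   | soccer | blue | wagon | jazz | pizza
  4   | tennis | red | van | rock | pasta
  5   | chess | green | sedan | pop | sushi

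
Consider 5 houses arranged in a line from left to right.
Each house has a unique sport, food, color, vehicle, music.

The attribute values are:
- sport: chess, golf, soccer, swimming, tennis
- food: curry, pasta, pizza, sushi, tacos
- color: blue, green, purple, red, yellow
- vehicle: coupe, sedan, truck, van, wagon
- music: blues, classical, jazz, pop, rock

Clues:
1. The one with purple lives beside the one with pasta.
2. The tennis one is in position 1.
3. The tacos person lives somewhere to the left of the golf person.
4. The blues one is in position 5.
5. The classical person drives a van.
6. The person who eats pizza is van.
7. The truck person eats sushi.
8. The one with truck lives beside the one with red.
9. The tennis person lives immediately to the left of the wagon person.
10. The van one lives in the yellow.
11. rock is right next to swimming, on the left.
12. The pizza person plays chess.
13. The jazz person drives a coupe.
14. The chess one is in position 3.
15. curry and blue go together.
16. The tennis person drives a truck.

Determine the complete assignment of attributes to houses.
Solution:

House | Sport | Food | Color | Vehicle | Music
----------------------------------------------
  1   | tennis | sushi | purple | truck | rock
  2   | swimming | pasta | red | wagon | pop
  3   | chess | pizza | yellow | van | classical
  4   | soccer | tacos | green | coupe | jazz
  5   | golf | curry | blue | sedan | blues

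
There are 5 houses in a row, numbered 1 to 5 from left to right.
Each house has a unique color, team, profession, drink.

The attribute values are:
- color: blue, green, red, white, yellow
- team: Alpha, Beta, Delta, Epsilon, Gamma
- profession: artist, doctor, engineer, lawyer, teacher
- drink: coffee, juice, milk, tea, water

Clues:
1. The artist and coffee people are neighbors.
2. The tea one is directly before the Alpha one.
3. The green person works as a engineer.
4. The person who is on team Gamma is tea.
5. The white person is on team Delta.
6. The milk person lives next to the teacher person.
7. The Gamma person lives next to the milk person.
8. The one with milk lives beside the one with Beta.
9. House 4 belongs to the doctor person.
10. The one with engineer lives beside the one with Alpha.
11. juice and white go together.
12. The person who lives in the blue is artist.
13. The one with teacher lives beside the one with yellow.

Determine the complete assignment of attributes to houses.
Solution:

House | Color | Team | Profession | Drink
-----------------------------------------
  1   | green | Gamma | engineer | tea
  2   | blue | Alpha | artist | milk
  3   | red | Beta | teacher | coffee
  4   | yellow | Epsilon | doctor | water
  5   | white | Delta | lawyer | juice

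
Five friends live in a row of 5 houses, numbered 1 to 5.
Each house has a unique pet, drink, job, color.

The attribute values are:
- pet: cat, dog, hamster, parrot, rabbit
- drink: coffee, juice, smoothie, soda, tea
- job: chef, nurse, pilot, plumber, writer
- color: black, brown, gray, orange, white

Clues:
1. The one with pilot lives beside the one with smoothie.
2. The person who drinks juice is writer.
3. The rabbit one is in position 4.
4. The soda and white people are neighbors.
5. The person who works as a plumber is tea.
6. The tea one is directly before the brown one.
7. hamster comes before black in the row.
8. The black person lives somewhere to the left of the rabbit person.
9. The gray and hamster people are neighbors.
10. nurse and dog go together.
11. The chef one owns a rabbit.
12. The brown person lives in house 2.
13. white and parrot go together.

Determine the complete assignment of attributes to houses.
Solution:

House | Pet | Drink | Job | Color
---------------------------------
  1   | cat | tea | plumber | gray
  2   | hamster | coffee | pilot | brown
  3   | dog | smoothie | nurse | black
  4   | rabbit | soda | chef | orange
  5   | parrot | juice | writer | white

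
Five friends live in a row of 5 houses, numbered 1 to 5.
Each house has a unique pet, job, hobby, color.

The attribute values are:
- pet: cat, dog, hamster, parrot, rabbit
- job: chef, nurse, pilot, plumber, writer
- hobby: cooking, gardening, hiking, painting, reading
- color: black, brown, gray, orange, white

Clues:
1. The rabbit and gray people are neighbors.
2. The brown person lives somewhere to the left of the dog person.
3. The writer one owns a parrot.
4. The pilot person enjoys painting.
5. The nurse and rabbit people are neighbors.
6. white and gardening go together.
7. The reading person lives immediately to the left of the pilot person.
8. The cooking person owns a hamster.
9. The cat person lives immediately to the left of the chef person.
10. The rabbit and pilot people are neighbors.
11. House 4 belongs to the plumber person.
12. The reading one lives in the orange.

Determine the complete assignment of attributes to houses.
Solution:

House | Pet | Job | Hobby | Color
---------------------------------
  1   | cat | nurse | hiking | brown
  2   | rabbit | chef | reading | orange
  3   | dog | pilot | painting | gray
  4   | hamster | plumber | cooking | black
  5   | parrot | writer | gardening | white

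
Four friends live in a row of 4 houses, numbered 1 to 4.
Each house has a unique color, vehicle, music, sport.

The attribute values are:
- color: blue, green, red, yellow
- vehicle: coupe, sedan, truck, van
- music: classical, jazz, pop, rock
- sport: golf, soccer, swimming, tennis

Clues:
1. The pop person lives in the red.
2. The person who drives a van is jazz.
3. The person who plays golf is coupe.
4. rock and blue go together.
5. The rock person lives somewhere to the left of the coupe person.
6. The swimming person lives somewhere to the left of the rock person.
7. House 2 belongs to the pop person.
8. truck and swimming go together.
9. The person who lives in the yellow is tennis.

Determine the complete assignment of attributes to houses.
Solution:

House | Color | Vehicle | Music | Sport
---------------------------------------
  1   | yellow | van | jazz | tennis
  2   | red | truck | pop | swimming
  3   | blue | sedan | rock | soccer
  4   | green | coupe | classical | golf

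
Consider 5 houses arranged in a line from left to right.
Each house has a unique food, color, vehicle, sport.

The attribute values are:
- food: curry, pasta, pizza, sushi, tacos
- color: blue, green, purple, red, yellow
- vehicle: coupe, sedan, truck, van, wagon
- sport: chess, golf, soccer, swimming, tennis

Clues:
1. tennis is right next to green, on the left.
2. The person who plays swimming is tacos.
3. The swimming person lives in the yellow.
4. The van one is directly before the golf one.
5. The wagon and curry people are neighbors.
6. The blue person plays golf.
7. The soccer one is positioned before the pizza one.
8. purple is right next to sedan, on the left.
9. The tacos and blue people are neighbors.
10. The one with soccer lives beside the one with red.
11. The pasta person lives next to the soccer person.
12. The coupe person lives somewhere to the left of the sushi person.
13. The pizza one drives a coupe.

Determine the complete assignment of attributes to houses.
Solution:

House | Food | Color | Vehicle | Sport
--------------------------------------
  1   | pasta | purple | wagon | tennis
  2   | curry | green | sedan | soccer
  3   | pizza | red | coupe | chess
  4   | tacos | yellow | van | swimming
  5   | sushi | blue | truck | golf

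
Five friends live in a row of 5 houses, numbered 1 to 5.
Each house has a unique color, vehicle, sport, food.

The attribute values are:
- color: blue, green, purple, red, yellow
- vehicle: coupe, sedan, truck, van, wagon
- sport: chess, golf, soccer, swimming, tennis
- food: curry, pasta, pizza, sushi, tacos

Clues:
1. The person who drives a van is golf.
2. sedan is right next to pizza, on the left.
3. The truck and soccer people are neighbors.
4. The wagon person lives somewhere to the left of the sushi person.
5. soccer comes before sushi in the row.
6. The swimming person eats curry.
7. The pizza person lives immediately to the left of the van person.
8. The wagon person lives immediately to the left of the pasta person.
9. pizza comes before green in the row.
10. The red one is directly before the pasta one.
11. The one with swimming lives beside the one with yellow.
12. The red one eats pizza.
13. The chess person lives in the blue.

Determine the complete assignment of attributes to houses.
Solution:

House | Color | Vehicle | Sport | Food
--------------------------------------
  1   | purple | truck | swimming | curry
  2   | yellow | sedan | soccer | tacos
  3   | red | wagon | tennis | pizza
  4   | green | van | golf | pasta
  5   | blue | coupe | chess | sushi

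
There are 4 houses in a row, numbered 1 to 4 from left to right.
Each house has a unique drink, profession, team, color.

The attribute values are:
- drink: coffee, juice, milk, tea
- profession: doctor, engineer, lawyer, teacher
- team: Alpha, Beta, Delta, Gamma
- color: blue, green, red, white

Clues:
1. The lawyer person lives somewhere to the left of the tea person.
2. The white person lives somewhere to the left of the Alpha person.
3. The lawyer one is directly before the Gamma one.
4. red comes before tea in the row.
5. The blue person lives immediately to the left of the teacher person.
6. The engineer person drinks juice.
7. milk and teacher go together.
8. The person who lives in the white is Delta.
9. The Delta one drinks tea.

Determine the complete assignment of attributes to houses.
Solution:

House | Drink | Profession | Team | Color
-----------------------------------------
  1   | coffee | lawyer | Beta | blue
  2   | milk | teacher | Gamma | red
  3   | tea | doctor | Delta | white
  4   | juice | engineer | Alpha | green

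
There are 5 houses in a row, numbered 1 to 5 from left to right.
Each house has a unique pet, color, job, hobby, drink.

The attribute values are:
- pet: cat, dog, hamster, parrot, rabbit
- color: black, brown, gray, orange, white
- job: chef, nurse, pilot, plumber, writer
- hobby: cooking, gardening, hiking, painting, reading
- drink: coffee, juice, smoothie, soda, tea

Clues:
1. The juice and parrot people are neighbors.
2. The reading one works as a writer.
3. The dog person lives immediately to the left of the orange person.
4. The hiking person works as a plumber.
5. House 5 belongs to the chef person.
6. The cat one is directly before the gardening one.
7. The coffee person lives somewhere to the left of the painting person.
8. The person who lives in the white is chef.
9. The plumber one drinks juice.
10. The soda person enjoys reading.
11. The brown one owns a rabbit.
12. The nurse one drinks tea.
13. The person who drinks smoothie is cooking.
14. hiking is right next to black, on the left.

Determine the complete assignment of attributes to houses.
Solution:

House | Pet | Color | Job | Hobby | Drink
-----------------------------------------
  1   | dog | gray | writer | reading | soda
  2   | cat | orange | plumber | hiking | juice
  3   | parrot | black | pilot | gardening | coffee
  4   | rabbit | brown | nurse | painting | tea
  5   | hamster | white | chef | cooking | smoothie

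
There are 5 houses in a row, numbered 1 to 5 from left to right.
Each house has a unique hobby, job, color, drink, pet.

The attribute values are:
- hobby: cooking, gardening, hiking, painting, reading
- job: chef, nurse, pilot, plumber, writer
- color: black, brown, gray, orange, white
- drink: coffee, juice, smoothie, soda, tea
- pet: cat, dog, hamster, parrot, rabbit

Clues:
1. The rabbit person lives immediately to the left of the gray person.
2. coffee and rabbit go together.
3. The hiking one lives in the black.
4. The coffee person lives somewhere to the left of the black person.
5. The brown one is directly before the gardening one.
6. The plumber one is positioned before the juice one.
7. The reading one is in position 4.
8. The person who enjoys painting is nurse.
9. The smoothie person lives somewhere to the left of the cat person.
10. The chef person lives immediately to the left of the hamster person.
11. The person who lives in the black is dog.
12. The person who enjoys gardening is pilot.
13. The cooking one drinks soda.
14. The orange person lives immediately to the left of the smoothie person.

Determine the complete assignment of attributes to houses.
Solution:

House | Hobby | Job | Color | Drink | Pet
-----------------------------------------
  1   | cooking | chef | orange | soda | parrot
  2   | painting | nurse | brown | smoothie | hamster
  3   | gardening | pilot | white | coffee | rabbit
  4   | reading | plumber | gray | tea | cat
  5   | hiking | writer | black | juice | dog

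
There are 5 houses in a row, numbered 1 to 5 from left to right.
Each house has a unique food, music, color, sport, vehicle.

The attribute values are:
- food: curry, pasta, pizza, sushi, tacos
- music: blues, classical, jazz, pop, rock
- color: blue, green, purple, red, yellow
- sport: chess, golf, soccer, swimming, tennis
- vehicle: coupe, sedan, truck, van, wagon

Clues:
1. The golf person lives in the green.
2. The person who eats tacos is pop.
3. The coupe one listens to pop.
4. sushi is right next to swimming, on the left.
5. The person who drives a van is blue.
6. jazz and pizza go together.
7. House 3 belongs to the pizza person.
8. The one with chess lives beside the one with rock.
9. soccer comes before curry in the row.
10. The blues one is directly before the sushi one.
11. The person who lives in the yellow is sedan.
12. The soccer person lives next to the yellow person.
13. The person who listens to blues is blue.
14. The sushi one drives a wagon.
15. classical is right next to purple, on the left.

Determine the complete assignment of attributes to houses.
Solution:

House | Food | Music | Color | Sport | Vehicle
----------------------------------------------
  1   | pasta | blues | blue | chess | van
  2   | sushi | rock | red | soccer | wagon
  3   | pizza | jazz | yellow | swimming | sedan
  4   | curry | classical | green | golf | truck
  5   | tacos | pop | purple | tennis | coupe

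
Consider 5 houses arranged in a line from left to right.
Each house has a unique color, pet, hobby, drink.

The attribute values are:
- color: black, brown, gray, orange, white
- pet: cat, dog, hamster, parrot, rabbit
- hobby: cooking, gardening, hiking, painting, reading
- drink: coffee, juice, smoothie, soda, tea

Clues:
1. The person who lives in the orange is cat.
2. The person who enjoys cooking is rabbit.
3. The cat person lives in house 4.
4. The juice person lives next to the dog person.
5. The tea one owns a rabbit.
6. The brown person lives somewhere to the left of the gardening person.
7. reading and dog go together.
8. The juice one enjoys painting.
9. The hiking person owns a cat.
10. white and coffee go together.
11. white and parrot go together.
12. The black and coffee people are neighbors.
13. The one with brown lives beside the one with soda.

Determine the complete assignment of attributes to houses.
Solution:

House | Color | Pet | Hobby | Drink
-----------------------------------
  1   | brown | hamster | painting | juice
  2   | black | dog | reading | soda
  3   | white | parrot | gardening | coffee
  4   | orange | cat | hiking | smoothie
  5   | gray | rabbit | cooking | tea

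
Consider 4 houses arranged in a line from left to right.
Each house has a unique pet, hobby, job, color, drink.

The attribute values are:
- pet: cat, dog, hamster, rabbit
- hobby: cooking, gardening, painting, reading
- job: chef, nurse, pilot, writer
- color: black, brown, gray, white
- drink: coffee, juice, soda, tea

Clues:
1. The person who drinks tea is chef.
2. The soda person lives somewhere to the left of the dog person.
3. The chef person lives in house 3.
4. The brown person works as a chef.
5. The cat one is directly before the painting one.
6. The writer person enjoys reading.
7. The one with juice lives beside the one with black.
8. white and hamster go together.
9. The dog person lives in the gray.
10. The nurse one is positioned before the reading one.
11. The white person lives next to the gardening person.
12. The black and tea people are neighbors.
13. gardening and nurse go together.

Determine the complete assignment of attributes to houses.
Solution:

House | Pet | Hobby | Job | Color | Drink
-----------------------------------------
  1   | hamster | cooking | pilot | white | juice
  2   | cat | gardening | nurse | black | soda
  3   | rabbit | painting | chef | brown | tea
  4   | dog | reading | writer | gray | coffee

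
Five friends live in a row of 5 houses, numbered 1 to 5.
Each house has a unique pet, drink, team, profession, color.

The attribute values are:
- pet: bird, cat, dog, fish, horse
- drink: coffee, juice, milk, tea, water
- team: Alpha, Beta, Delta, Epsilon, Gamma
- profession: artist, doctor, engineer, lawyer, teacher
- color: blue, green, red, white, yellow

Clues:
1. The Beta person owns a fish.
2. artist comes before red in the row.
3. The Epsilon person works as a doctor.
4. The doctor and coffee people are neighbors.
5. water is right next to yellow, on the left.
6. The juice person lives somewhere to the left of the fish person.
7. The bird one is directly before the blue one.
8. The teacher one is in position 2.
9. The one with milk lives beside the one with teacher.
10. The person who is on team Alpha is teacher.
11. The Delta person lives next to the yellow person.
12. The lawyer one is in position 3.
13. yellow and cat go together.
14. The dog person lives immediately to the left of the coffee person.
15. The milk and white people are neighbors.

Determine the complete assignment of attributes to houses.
Solution:

House | Pet | Drink | Team | Profession | Color
-----------------------------------------------
  1   | dog | milk | Epsilon | doctor | green
  2   | bird | coffee | Alpha | teacher | white
  3   | horse | water | Delta | lawyer | blue
  4   | cat | juice | Gamma | artist | yellow
  5   | fish | tea | Beta | engineer | red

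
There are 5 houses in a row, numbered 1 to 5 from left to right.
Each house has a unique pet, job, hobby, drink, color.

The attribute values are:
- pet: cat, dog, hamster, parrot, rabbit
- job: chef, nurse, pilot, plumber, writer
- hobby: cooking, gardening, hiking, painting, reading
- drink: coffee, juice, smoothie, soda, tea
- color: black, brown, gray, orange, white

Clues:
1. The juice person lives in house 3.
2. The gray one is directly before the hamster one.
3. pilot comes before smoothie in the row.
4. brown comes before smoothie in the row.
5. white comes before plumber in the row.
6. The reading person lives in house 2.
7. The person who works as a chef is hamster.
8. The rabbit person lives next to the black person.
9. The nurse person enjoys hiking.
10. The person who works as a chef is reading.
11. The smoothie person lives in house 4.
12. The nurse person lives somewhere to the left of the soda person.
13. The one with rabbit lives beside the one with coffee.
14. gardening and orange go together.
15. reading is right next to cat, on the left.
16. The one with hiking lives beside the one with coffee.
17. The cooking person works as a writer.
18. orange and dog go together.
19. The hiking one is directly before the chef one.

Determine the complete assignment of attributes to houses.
Solution:

House | Pet | Job | Hobby | Drink | Color
-----------------------------------------
  1   | rabbit | nurse | hiking | tea | gray
  2   | hamster | chef | reading | coffee | black
  3   | cat | pilot | painting | juice | brown
  4   | parrot | writer | cooking | smoothie | white
  5   | dog | plumber | gardening | soda | orange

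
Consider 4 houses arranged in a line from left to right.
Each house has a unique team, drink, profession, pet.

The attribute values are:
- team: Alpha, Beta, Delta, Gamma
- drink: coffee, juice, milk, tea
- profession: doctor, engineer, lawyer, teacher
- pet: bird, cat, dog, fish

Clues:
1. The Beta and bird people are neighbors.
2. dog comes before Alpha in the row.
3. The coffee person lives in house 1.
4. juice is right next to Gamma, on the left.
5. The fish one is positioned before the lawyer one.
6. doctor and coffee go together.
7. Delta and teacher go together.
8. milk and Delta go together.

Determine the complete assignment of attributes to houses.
Solution:

House | Team | Drink | Profession | Pet
---------------------------------------
  1   | Beta | coffee | doctor | dog
  2   | Delta | milk | teacher | bird
  3   | Alpha | juice | engineer | fish
  4   | Gamma | tea | lawyer | cat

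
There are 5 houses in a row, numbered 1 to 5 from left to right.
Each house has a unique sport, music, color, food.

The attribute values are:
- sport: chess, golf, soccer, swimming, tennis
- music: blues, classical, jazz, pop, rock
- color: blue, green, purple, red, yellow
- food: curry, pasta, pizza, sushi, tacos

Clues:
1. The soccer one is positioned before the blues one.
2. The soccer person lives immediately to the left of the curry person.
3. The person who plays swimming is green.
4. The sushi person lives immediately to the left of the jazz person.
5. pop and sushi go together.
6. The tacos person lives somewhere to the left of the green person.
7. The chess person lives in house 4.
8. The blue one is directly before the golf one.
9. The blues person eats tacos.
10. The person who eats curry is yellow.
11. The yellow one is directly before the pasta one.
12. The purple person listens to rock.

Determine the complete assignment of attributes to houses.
Solution:

House | Sport | Music | Color | Food
------------------------------------
  1   | soccer | pop | blue | sushi
  2   | golf | jazz | yellow | curry
  3   | tennis | rock | purple | pasta
  4   | chess | blues | red | tacos
  5   | swimming | classical | green | pizza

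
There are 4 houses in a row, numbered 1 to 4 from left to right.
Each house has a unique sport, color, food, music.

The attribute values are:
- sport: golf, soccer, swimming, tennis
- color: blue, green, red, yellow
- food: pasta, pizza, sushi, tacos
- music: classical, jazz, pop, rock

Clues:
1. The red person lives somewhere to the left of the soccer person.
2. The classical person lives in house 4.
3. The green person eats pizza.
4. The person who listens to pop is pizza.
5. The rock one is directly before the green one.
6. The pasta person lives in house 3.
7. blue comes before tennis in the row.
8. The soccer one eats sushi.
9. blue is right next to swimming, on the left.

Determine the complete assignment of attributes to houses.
Solution:

House | Sport | Color | Food | Music
------------------------------------
  1   | golf | blue | tacos | rock
  2   | swimming | green | pizza | pop
  3   | tennis | red | pasta | jazz
  4   | soccer | yellow | sushi | classical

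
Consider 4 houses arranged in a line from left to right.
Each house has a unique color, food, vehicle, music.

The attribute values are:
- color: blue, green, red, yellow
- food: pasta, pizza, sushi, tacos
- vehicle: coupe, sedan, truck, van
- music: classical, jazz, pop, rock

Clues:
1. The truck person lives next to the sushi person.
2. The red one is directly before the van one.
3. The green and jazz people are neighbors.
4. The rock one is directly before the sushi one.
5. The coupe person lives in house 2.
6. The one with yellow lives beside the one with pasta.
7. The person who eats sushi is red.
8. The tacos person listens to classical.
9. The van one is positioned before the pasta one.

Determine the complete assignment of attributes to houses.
Solution:

House | Color | Food | Vehicle | Music
--------------------------------------
  1   | green | pizza | truck | rock
  2   | red | sushi | coupe | jazz
  3   | yellow | tacos | van | classical
  4   | blue | pasta | sedan | pop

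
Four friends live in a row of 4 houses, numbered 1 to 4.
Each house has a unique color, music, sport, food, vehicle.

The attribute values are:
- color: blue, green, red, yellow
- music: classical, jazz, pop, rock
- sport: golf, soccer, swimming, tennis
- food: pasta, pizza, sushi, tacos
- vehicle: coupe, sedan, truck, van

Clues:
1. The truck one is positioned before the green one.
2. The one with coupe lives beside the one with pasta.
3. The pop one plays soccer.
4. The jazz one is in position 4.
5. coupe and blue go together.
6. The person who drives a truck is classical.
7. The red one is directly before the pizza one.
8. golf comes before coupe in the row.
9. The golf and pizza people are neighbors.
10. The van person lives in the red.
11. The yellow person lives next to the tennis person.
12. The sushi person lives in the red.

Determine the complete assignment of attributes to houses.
Solution:

House | Color | Music | Sport | Food | Vehicle
----------------------------------------------
  1   | red | rock | golf | sushi | van
  2   | blue | pop | soccer | pizza | coupe
  3   | yellow | classical | swimming | pasta | truck
  4   | green | jazz | tennis | tacos | sedan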